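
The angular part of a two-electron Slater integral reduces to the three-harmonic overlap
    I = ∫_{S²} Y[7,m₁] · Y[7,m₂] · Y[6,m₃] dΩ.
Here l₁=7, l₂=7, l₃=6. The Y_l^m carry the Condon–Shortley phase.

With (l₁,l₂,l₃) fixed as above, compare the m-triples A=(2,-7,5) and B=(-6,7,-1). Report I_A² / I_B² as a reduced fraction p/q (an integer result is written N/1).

6/13

Same 7,7,6: normalisation and zero-m 3j drop out of the ratio.
A: Δ: 8! 6! 6! / 21! → 1/2444321880; sum: t=0:+1/3483648000 = 1/3483648000; 3j²(7 7 6; 2 -7 5) = Δ·Π!·Σ² = 33/6460  (sign -1)
B: Δ: 8! 6! 6! / 21! → 1/2444321880; sum: t=8:+1/3483648000 = 1/3483648000; 3j²(7 7 6; -6 7 -1) = Δ·Π!·Σ² = 143/12920  (sign -1)
I_A²/I_B² = (33/6460)/(143/12920) = 6/13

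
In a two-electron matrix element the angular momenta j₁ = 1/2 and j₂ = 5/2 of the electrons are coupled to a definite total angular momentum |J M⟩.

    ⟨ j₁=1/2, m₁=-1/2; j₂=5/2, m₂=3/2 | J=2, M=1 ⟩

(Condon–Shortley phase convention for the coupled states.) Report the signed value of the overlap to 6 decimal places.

triangle: 1!×0!×4!/6! = 24/720
(j±m)!: 0!×1!×4!×1!×3!×1! = 144
prefactor² = (2J+1)×Δ×N² = 24
  k=1: −1/(1!×0!×0!×3!×0!×1!) = -1/6
Σ = -1/6  ⇒  CG² = 24×(-1/6)² = 2/3
CG = −√(2/3) = -0.816497

-0.816497  (= −√(2/3))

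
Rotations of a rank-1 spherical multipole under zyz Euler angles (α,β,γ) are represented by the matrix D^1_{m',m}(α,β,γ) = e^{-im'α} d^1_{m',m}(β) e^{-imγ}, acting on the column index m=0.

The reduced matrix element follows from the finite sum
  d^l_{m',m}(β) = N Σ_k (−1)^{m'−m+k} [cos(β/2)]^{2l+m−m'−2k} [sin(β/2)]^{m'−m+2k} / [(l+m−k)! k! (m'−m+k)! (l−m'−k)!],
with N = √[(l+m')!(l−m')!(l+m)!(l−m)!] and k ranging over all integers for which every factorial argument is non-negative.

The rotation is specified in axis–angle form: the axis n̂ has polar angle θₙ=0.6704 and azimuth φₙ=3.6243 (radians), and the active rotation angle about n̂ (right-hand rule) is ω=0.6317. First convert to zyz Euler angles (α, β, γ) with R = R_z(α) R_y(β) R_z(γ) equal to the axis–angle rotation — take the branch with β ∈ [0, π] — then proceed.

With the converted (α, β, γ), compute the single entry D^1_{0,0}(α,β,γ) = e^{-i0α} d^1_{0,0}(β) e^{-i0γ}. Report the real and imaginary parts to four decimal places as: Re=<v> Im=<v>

Re=0.9255 Im=0.0000

Axis–angle → zyz. n̂ = (sinθₙcosφₙ, sinθₙsinφₙ, cosθₙ) = (-0.550311, -0.288394, +0.783573), ω = 0.6317.
R = I cosω + sinω [n̂]ₓ + (1−cosω) n̂n̂ᵀ gives
  R = [+0.865466, -0.432087, -0.253514; +0.493340, +0.823075, +0.281360; +0.087089, -0.368576, +0.925509]
β = atan2(√(R₁₃²+R₂₃²), R₃₃) = 0.388419; α = atan2(R₂₃, R₁₃) mod 2π = 2.304181; γ = atan2(R₃₂, −R₃₁) mod 2π = 4.480359
Split into d^1_{0,0}(β=0.3884) × two z-phases.
Half-angle: c=0.981201, s=0.192991. N=√(1·1·1·1)=1.000000
Admissible k: 0..1 (factorial args all ≥0)
  k=0: (−1)^0·1.0000/(1)·0.9812^2·0.1930^0 = +0.962755
  k=1: (−1)^1·1.0000/(1)·0.9812^0·0.1930^2 = -0.037245
d^1_{0,0}(0.3884) = +0.962755 -0.037245 = +0.925509
D = (+1.000000+0.000000i)·(+0.925509)·(+1.000000+0.000000i) = +0.925509+0.000000i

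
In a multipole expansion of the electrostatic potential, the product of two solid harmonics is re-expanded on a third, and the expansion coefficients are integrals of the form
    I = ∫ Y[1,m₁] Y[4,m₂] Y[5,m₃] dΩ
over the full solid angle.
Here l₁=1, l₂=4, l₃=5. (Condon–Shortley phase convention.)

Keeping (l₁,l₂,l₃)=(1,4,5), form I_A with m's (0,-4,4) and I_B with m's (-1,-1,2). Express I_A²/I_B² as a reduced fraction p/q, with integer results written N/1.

l's match ⇒ only the (l;m) 3-j factors differ between A and B.
A: triangle coeff Δ(1,4,5) = 1/495; Σ_t [0,0]: t=0:+1/40320 = 1/40320; (3j)²=1/55 [(1 4 5; 0 -4 4)], sign=-1
B: triangle coeff Δ(1,4,5) = 1/495; Σ_t [0,0]: t=0:+1/1440 = 1/1440; (3j)²=7/165 [(1 4 5; -1 -1 2)], sign=-1
I_A²/I_B² = (1/55)/(7/165) = 3/7

3/7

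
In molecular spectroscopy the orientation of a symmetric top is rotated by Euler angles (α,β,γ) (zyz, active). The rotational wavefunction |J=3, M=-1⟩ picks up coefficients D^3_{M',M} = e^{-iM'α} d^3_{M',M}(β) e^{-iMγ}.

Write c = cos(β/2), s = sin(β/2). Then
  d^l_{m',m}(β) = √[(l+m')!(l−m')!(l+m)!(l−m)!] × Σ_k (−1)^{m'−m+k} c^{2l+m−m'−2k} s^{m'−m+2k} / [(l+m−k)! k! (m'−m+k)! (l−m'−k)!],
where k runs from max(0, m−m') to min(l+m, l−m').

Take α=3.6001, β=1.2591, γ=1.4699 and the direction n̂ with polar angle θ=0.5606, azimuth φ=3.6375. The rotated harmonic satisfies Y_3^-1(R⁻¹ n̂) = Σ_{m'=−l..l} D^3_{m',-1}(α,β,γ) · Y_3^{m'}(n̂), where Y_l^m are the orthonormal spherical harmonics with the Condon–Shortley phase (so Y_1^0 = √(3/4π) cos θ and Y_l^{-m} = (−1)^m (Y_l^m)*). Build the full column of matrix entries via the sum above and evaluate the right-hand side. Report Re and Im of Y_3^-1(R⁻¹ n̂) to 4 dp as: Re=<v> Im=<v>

Need the full column D^3_{m',-1} for m'=−3..3 at α=3.6001, β=1.2591, γ=1.4699.
cos(β/2)=0.808293, sin(β/2)=0.588781
d^3_{-3,-1}: single k=2 term ⇒ +0.573096;  D = +0.548144-0.167264i
d^3_{-2,-1}: k∈[1..2] ⇒ +0.642387 -0.681706 = -0.039319;  D = +0.028644-0.026936i
d^3_{-1,-1}: k∈[0..2] ⇒ +0.278876 -1.183783 +0.471090 = -0.433817;  D = -0.151852+0.406371i
d^3_{0,-1}: k∈[0..2] ⇒ -0.703700 +1.120158 -0.198120 = +0.218338;  D = +0.021992+0.217228i
d^3_{1,-1}: k∈[0..2] ⇒ +0.887837 -0.628120 +0.041660 = +0.301377;  D = -0.159935-0.255439i
d^3_{2,-1}: k∈[0..1] ⇒ -0.681706 +0.180858 = -0.500848;  D = -0.426228-0.263018i
d^3_{3,-1}: single k=0 term ⇒ +0.304087;  D = -0.302734-0.028657i
Y_3^{m'}(θ=0.5606,φ=3.6375) and Σ D·Y over m':
  (+0.5481-0.1673i)·(-0.0052+0.0625i)  (+0.0286-0.0269i)·(+0.1339-0.2048i)  (-0.1519+0.4064i)·(-0.3909+0.2115i)  (+0.0220+0.2172i)·(+0.1854+0.0000i)  (-0.1599-0.2554i)·(+0.3909+0.2115i)  (-0.4262-0.2630i)·(+0.1339+0.2048i)  (-0.3027-0.0287i)·(+0.0052+0.0625i)
Y_3^-1(R⁻¹ n̂) = -0.028066-0.400303i

Re=-0.0281 Im=-0.4003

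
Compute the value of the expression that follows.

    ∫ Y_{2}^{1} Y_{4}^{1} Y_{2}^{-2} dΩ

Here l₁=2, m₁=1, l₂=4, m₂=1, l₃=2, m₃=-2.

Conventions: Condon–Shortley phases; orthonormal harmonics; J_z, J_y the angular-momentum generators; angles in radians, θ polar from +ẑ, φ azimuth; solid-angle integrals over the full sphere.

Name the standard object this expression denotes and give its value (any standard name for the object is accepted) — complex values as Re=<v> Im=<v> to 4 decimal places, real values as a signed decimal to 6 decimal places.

Gaunt coefficient, -0.090112

This is a Gaunt coefficient — the integral of a triple product of spherical harmonics over the sphere.
Rules hold: Σm=0, L=8 even, 2≤2≤6.
N = 5·9·5 = 225
Δ = 4!·0!·4!/9! = 1/630
Racah Σ t=2..2: t=2:+1/16 = 1/16
⇒ 3j(2 4 2; 0 0 0)² = 2/35, sgn +1
Racah Σ t=1..1: t=1:−1/144 = -1/144
⇒ 3j(2 4 2; 1 1 -2)² = 1/126, sgn -1
4πI² = N·(3j₀)²·(3jₘ)² = 5/49
I = -1·√(0.102041/4π) = -0.09011188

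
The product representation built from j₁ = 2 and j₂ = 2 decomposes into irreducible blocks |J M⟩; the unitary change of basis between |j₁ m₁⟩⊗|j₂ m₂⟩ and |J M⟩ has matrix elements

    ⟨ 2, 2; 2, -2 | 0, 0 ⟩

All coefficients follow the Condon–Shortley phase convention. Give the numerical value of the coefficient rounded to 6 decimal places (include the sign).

+√(1/5) ≈ +0.447214

j₁+j₂−J=4  J+j₁−j₂=0  J−j₁+j₂=0  j₁+j₂+J+1=5
(j₁±m₁, j₂±m₂, J±M) = (4,0,0,4,0,0)
P² = 576/5
sum k=0..0:
  [0] +1/24 = 1/24
S = 1/24
C² = P²·S² = 1/5 ; C = +0.447214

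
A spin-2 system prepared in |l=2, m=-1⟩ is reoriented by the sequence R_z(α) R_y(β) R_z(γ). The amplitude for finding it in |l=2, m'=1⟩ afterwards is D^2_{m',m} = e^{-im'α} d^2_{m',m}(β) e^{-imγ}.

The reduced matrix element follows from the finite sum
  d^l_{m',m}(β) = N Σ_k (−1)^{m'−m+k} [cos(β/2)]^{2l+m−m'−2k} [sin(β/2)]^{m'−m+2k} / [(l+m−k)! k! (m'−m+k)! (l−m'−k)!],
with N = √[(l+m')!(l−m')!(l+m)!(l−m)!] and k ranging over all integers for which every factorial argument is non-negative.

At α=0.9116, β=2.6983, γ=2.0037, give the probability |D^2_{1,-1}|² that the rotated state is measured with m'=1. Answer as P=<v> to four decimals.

P=0.5894

First d^2_{1,-1}(β=2.6983), then the phase factors e^{-i(1)α} and e^{-i(-1)γ}:
Half-angle: c=0.219836, s=0.975537. N=√(6·1·1·6)=6.000000
k∈{0,1} keeps every argument non-negative
  k=0: (−1)^2·6.0000/(2)·0.2198^2·0.9755^2 = +0.137977
  k=1: (−1)^3·6.0000/(6)·0.2198^0·0.9755^4 = -0.905680
d^2_{1,-1}(2.6983) = +0.137977 -0.905680 = -0.767703
|D^2_{1,-1}|² = |d^2_{1,-1}(β)|² = (-0.767703)² = 0.589368 (the z-rotation phases have unit modulus)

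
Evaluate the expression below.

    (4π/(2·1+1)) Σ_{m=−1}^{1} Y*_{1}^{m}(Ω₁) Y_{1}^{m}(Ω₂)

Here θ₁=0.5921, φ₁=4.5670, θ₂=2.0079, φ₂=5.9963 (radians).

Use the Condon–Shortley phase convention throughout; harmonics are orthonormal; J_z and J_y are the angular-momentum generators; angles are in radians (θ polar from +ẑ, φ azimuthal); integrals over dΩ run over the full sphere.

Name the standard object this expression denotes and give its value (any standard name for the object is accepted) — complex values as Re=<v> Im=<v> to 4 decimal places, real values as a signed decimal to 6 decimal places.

This sum is the spherical-harmonic addition theorem: it equals the Legendre polynomial P_l(cos γ) of the angle γ between the two directions.
Summing Y*_{l m}(θ₁,φ₁)·Y_{l m}(θ₂,φ₂) over m ∈ [−1, 1]; prefactor 4π/(2·1+1) = 4.188790:
  term(m=-1) = (0.008512, -0.059752)   from Y*(Ω₁)=(-0.027936, -0.190788), Y(Ω₂)=(0.300219, 0.088572)
  term(m=+0) = (-0.083856, 0.000000)   from Y*(Ω₁)=(0.405428, -0.000000), Y(Ω₂)=(-0.206834, 0.000000)
  term(m=+1) = (0.008512, 0.059752)   from Y*(Ω₁)=(0.027936, -0.190788), Y(Ω₂)=(-0.300219, 0.088572)
Accumulated sum (-0.066833, 0.000000); after 4π/(2l+1) scaling, (-0.279949, 0.000000) ⇒ P_1 = -0.279949

Legendre polynomial (addition theorem), -0.279949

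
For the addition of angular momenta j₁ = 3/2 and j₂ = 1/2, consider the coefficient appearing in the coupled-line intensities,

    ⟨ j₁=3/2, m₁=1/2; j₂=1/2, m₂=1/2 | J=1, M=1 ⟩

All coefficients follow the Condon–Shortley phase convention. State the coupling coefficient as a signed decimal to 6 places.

−√(1/4) ≈ -0.500000

triangle: 1!·2!·0!/4! = 2/24
(j±m)!: 2!·1!·1!·0!·2!·0! = 4
prefactor² = (2J+1)·Δ·N² = 1
  k=1: −1/(1!·0!·0!·0!·2!·0!) = -1/2
Σ = -1/2  ⇒  CG² = 1·(-1/2)² = 1/4
CG = −√(1/4) = -0.500000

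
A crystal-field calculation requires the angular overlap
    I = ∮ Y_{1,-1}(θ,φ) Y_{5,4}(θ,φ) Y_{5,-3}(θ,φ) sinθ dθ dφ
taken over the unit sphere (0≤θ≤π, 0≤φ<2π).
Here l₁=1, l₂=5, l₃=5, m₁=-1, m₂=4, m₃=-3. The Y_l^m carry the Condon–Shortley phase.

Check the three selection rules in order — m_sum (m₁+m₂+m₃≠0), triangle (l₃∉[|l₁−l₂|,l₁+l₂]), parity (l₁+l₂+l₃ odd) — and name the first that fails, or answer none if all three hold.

parity

m₁+m₂+m₃ = -1 + 4 − 3 = 0  ✓
triangle: |1−5|=4 ≤ l₃=5 ≤ 1+5=6  ✓
parity: l₁+l₂+l₃ = 11 is odd  ✗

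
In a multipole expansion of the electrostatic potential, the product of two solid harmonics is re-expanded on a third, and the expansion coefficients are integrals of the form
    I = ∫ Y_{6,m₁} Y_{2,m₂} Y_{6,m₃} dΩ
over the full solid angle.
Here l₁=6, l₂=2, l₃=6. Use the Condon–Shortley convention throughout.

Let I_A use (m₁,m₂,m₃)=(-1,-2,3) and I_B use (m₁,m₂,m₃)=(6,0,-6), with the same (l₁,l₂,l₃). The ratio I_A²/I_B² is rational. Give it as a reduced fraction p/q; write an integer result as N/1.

60/121

l's match ⇒ only the (l;m) 3-j factors differ between A and B.
A: triangle coeff Δ(6,2,6) = 1/90090; Σ_t [0,0]: t=0:+1/120960 = 1/120960; (3j)²=24/1001 [(6 2 6; -1 -2 3)], sign=-1
B: triangle coeff Δ(6,2,6) = 1/90090; Σ_t [0,0]: t=0:+1/14515200 = 1/14515200; (3j)²=22/455 [(6 2 6; 6 0 -6)], sign=+1
I_A²/I_B² = (24/1001)/(22/455) = 60/121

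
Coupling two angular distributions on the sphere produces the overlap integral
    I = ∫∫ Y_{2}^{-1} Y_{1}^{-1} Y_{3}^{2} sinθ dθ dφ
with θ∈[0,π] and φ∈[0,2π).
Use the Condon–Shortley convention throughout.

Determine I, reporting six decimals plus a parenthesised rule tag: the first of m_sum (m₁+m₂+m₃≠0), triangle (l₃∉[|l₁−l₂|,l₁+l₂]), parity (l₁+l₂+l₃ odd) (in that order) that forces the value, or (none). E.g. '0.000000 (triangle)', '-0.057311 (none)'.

Rules hold: Σm=0, L=6 even, 1≤3≤3.
N = 5·3·7 = 105
Δ = 0!·4!·2!/7! = 1/105
Racah Σ t=0..0: t=0:+1/4 = 1/4
⇒ 3j(2 1 3; 0 0 0)² = 3/35, sgn -1
Racah Σ t=0..0: t=0:+1/12 = 1/12
⇒ 3j(2 1 3; -1 -1 2)² = 2/21, sgn -1
4πI² = N·(3j₀)²·(3jₘ)² = 6/7
I = +1·√(0.857143/4π) = 0.26116903
No selection rule forces the value: the integral is nonzero (none).

0.261169 (none)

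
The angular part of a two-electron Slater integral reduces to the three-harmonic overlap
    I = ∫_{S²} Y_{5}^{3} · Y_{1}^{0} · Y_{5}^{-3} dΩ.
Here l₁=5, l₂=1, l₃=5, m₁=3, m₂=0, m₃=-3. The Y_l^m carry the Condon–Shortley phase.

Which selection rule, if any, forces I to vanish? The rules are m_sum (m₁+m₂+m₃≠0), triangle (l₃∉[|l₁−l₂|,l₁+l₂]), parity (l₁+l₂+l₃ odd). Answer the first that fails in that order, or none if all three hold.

parity

m₁+m₂+m₃ = 3 + 0 − 3 = 0  ✓
triangle: |5−1|=4 ≤ l₃=5 ≤ 5+1=6  ✓
parity: l₁+l₂+l₃ = 11 is odd  ✗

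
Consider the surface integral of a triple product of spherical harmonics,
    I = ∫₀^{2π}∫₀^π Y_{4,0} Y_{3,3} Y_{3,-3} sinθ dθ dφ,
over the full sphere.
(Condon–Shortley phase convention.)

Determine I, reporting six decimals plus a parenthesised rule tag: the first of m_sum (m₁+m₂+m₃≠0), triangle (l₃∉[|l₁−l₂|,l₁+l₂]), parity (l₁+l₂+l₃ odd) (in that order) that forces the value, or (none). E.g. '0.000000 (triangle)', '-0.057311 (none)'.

Checks pass: Σm=0; 10 even; l₃=3∈[1,7].
(2·4+1)(2·3+1)(2·3+1) = 441
Δ: 4! 4! 2! / 11! → 1/34650
sum: t=1:−1/72 t=2:+1/16 t=3:−1/72 = 5/144
3j²(4 3 3; 0 0 0) = Δ·Π!·Σ² = 2/77  (sign -1)
sum: t=4:+1/1152 = 1/1152
3j²(4 3 3; 0 3 -3) = Δ·Π!·Σ² = 1/154  (sign +1)
combine: 4πI² = 441·2/77·1/154 = 9/121
take √, sign -1: I = -0.07693494
No selection rule forces the value: the integral is nonzero (none).

-0.076935 (none)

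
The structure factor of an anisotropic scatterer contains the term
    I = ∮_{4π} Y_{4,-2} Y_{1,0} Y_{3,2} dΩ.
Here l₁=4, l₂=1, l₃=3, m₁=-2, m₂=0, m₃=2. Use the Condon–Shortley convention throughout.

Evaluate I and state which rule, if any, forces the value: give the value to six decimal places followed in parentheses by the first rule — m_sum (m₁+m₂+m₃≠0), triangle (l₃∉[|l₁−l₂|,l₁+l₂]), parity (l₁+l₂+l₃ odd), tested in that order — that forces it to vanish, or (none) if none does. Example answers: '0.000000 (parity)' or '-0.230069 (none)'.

0.213244 (none)

Checks pass: Σm=0; 8 even; l₃=3∈[3,5].
(2·4+1)(2·1+1)(2·3+1) = 189
Δ: 2! 6! 0! / 9! → 1/252
sum: t=1:−1/36 = -1/36
3j²(4 1 3; 0 0 0) = Δ·Π!·Σ² = 4/63  (sign +1)
sum: t=1:−1/120 = -1/120
3j²(4 1 3; -2 0 2) = Δ·Π!·Σ² = 1/21  (sign +1)
combine: 4πI² = 189·4/63·1/21 = 4/7
take √, sign +1: I = 0.21324362
No selection rule forces the value: the integral is nonzero (none).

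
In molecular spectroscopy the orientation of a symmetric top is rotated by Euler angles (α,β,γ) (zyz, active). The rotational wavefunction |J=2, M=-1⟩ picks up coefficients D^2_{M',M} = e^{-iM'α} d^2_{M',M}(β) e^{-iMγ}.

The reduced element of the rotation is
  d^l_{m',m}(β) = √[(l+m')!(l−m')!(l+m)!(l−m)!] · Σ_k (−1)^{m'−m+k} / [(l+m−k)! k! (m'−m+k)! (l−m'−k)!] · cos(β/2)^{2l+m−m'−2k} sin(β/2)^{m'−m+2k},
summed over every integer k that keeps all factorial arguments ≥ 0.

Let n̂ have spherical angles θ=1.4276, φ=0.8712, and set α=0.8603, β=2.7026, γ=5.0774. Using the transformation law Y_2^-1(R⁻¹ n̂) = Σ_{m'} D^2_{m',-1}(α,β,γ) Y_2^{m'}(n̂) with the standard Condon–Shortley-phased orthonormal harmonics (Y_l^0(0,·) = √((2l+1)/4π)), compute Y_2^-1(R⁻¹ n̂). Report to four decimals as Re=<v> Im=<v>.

Re=-0.0792 Im=0.2003

Need the full column D^2_{m',-1} for m'=−2..2 at α=0.8603, β=2.7026, γ=5.0774.
cos(β/2)=0.217738, sin(β/2)=0.976007
d^2_{-2,-1}: single k=1 term ⇒ +0.020151;  D = +0.017539+0.009922i
d^2_{-1,-1}: k∈[0..1] ⇒ +0.002248 -0.135487 = -0.133239;  D = -0.125366+0.045122i
d^2_{0,-1}: k∈[0..1] ⇒ -0.024679 +0.495871 = +0.471192;  D = +0.168197-0.440150i
d^2_{1,-1}: k∈[0..1] ⇒ +0.135487 -0.907428 = -0.771941;  D = +0.366893+0.679178i
d^2_{2,-1}: single k=0 term ⇒ -0.404877;  D = +0.395538+0.086462i
Y_2^{m'}(θ=1.4276,φ=0.8712) and Σ D·Y over m':
  (+0.0175+0.0099i)·(-0.0646-0.3728i)  (-0.1254+0.0451i)·(+0.0703-0.0835i)  (+0.1682-0.4401i)·(-0.2961+0.0000i)  (+0.3669+0.6792i)·(-0.0703-0.0835i)  (+0.3955+0.0865i)·(-0.0646+0.3728i)
Y_2^-1(R⁻¹ n̂) = -0.079154+0.200331i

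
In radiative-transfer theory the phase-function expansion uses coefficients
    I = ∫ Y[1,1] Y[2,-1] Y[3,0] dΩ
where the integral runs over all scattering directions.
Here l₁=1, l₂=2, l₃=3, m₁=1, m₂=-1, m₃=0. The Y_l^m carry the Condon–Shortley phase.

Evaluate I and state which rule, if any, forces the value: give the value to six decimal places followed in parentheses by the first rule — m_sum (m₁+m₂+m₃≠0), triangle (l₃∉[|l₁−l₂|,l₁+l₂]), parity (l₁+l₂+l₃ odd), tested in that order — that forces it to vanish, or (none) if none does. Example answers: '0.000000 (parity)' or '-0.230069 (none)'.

m-sum 0 ✓  L=6 even ✓  1≤3≤3 ✓
Π(2lᵢ+1) = 3×5×7 = 105
triangle coeff Δ(1,2,3) = 1/105
Σ_t [0,0]: t=0:+1/4 = 1/4
(3j)²=3/35 [(1 2 3; 0 0 0)], sign=-1
Σ_t [0,0]: t=0:+1/12 = 1/12
(3j)²=1/35 [(1 2 3; 1 -1 0)], sign=-1
⇒ 4πI² = 9/35
I = (+1)√(9/35/(4π)) = 0.14304817
No selection rule forces the value: the integral is nonzero (none).

0.143048 (none)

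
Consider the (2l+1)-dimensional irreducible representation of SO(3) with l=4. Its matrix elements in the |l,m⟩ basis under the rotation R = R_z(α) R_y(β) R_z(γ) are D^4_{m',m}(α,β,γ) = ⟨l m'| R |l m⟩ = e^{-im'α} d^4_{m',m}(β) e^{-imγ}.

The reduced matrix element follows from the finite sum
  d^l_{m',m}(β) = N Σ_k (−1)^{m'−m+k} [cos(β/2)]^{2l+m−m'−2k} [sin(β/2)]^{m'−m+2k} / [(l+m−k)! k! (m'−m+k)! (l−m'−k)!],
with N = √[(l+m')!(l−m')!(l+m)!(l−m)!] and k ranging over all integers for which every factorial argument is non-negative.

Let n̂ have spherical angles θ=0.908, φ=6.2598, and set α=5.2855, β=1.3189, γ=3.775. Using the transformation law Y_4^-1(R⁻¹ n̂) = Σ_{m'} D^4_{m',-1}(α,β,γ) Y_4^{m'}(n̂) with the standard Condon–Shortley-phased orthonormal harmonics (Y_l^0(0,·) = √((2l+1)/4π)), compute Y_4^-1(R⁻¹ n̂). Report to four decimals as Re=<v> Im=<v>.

Need the full column D^4_{m',-1} for m'=−4..4 at α=5.2855, β=1.3189, γ=3.7750.
cos(β/2)=0.790329, sin(β/2)=0.612682
d^4_{-4,-1}: single k=3 term ⇒ +0.530689;  D = +0.518387-0.113605i
d^4_{-3,-1}: k∈[2..3] ⇒ +0.726088 -0.727265 = -0.001177;  D = -0.000835-0.000829i
d^4_{-2,-1}: k∈[1..3] ⇒ +0.500643 -1.504363 +0.602720 = -0.401000;  D = +0.083135-0.392287i
d^4_{-1,-1}: k∈[0..3] ⇒ +0.152218 -1.372178 +1.649282 -0.330391 = +0.098931;  D = -0.092439+0.035246i
d^4_{0,-1}: k∈[0..3] ⇒ -0.527724 +1.902886 -1.143581 +0.114543 = +0.346123;  D = -0.278981-0.204869i
d^4_{1,-1}: k∈[0..3] ⇒ +0.914785 -1.649282 +0.495586 -0.019856 = -0.258766;  D = -0.015593+0.258296i
d^4_{2,-1}: k∈[0..2] ⇒ -1.002909 +0.904080 -0.108665 = -0.207494;  D = -0.180803+0.101803i
d^4_{3,-1}: k∈[0..1] ⇒ +0.727265 -0.262240 = +0.465025;  D = +0.411424+0.216745i
d^4_{4,-1}: single k=0 term ⇒ -0.318930;  D = -0.028106-0.317689i
Y_4^{m'}(θ=0.908,φ=6.2598) and Σ D·Y over m':
  (+0.5184-0.1136i)·(+0.1701+0.0160i)  (-0.0008-0.0008i)·(+0.3763+0.0264i)  (+0.0831-0.3923i)·(+0.3427+0.0160i)  (-0.0924+0.0352i)·(-0.0802-0.0019i)  (-0.2790-0.2049i)·(-0.3535+0.0000i)  (-0.0156+0.2583i)·(+0.0802-0.0019i)  (-0.1808+0.1018i)·(+0.3427-0.0160i)  (+0.4114+0.2167i)·(-0.3763+0.0264i)  (-0.0281-0.3177i)·(+0.1701-0.0160i)
Y_4^-1(R⁻¹ n̂) = -0.000924-0.140473i

Re=-0.0009 Im=-0.1405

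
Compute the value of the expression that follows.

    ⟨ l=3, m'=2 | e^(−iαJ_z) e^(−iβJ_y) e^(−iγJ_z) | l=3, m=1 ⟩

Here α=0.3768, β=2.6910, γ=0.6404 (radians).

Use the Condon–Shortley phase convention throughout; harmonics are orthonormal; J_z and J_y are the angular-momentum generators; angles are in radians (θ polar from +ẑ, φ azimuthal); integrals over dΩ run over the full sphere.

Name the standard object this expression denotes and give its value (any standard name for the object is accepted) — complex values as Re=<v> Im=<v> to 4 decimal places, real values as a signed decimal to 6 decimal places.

This is a Wigner D-matrix element — the rotation-matrix element ⟨l m'| R(α,β,γ) |l m⟩ in the angular-momentum basis.
First d^3_{2,1}(β=2.6910), then the phase factors e^{-i(2)α} and e^{-i(1)γ}:
Half-angle: c=0.223395, s=0.974728. N=√(120·1·24·2)=75.894664
k: max(0,(1)−(2))=0 … min(3+(1),3−(2))=1
  k=0: (−1)^1·75.8947/(24)·0.2234^5·0.9747^1 = -0.001715
  k=1: (−1)^2·75.8947/(12)·0.2234^3·0.9747^3 = +0.065298
d^3_{2,1}(2.6910) = -0.001715 +0.065298 = +0.063583
Phases: e^{-i·(2)·0.3768}=+0.729230-0.684268i, e^{-i·(1)·0.6404}=+0.801857-0.597516i ⇒ D=+0.011183-0.062592i

Wigner D-matrix element, Re=0.0112 Im=-0.0626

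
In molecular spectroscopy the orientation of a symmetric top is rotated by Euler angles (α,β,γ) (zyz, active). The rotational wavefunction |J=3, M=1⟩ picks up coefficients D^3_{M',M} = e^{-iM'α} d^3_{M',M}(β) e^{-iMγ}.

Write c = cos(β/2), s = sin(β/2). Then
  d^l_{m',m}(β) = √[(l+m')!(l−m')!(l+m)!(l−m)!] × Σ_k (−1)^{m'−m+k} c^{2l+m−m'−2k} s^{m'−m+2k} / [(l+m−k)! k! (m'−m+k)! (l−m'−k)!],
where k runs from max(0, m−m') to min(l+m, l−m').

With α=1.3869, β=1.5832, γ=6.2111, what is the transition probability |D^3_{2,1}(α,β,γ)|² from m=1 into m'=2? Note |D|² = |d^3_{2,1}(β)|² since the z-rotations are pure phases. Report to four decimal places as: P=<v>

P=0.1639

D^3_{2,1}(1.3869,1.5832,6.2111) = e^{-i·2·1.3869}·d^3_{2,1}(1.5832)·e^{-i·1·6.2111}. Compute d first:
With c≡cos(β/2)=0.702708 and s≡sin(β/2)=0.711479, N=[120·1·24·2]^{1/2}=75.894664
The bounds max(0,m−m')=0 and min(l+m,l−m')=1 give 2 terms
  k=0: (−1)^1·75.8947/(24)·0.7027^5·0.7115^1 = -0.385510
  k=1: (−1)^2·75.8947/(12)·0.7027^3·0.7115^3 = +0.790387
d^3_{2,1}(1.5832) = -0.385510 +0.790387 = +0.404877
|D^3_{2,1}|² = |d^3_{2,1}(β)|² = (+0.404877)² = 0.163925 (the z-rotation phases have unit modulus)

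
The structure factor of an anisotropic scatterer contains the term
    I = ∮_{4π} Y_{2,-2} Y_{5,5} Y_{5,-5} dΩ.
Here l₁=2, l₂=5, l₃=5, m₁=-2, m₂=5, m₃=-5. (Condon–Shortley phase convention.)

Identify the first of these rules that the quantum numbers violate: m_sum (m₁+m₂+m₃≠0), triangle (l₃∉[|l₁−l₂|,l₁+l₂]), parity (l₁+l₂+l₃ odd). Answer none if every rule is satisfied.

Σmᵢ = -2  ✗
l₃∈[|l₁−l₂|,l₁+l₂]=[3,7], have l₃=5
Σlᵢ = 12 ⇒ even

m_sum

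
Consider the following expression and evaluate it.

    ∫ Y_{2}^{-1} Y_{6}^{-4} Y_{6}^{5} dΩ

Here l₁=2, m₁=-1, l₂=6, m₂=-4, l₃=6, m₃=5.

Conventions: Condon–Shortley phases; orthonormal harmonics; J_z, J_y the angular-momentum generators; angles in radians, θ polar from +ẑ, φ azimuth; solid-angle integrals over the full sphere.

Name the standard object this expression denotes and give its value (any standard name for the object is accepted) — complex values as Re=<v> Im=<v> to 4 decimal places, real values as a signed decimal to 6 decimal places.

Gaunt coefficient, -0.197649

This is a Gaunt coefficient — the integral of a triple product of spherical harmonics over the sphere.
m-sum 0 ✓  L=14 even ✓  4≤6≤8 ✓
Π(2lᵢ+1) = 5×13×13 = 845
triangle coeff Δ(2,6,6) = 1/90090
Σ_t [0,2]: t=0:+1/69120 t=1:−1/14400 t=2:+1/69120 = -7/172800
(3j)²=14/715 [(2 6 6; 0 0 0)], sign=-1
Σ_t [1,2]: t=1:−1/725760 t=2:+1/7257600 = -1/806400
(3j)²=27/910 [(2 6 6; -1 -4 5)], sign=+1
⇒ 4πI² = 27/55
I = (-1)√(27/55/(4π)) = -0.19764945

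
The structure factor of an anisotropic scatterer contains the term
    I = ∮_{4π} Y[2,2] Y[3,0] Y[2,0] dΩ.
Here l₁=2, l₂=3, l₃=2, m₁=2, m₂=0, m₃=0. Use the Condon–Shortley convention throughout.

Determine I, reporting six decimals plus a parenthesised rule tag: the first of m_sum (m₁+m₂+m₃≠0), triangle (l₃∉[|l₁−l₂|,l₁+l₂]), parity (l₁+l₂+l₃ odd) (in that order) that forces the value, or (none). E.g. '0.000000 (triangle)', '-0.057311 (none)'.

0.000000 (m_sum)

m-sum = 2 + 0 + 0 = 2 ≠ 0 ⇒ I = 0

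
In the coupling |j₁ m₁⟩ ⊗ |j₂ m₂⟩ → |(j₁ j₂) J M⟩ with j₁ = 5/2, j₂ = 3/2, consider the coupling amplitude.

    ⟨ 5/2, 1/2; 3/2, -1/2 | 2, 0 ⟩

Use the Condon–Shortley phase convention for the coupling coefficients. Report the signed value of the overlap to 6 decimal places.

triangle: 2!×3!×1!/7! = 12/5040
(j±m)!: 3!×2!×1!×2!×2!×2! = 96
prefactor² = (2J+1)×Δ×N² = 8/7
  k=0: +1/(0!×2!×2!×1!×1!×0!) = 1/4
  k=1: −1/(1!×1!×1!×0!×2!×1!) = -1/2
Σ = -1/4  ⇒  CG² = 8/7×(-1/4)² = 1/14
CG = −√(1/14) = -0.267261

−√(1/14) = -0.267261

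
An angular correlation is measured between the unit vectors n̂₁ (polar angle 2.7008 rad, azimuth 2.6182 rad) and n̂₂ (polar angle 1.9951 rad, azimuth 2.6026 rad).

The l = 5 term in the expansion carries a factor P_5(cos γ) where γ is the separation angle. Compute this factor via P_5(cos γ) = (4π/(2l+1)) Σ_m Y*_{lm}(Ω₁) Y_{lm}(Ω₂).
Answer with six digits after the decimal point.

-0.419463

Expand P_5 via completeness: Σ_{m} conj(Y_{5,m}) at Ω₁ times Y_{5,m} at Ω₂ —
  m=-5: Y*=0.00568 + 0.00329j  Y=0.26313 - 0.12601j  product 0.00191 + 0.00015j
  m=-4: Y*=0.02196 + 0.03811j  Y=0.23020 - 0.34743j  product 0.01830 + 0.00114j
  m=-3: Y*=-0.00011 + 0.17093j  Y=0.00635 - 0.13741j  product 0.02349 + 0.00110j
  m=-2: Y*=-0.20298 + 0.35123j  Y=0.13475 + 0.25094j  product -0.11549 - 0.00360j
  m=-1: Y*=-0.42595 + 0.24581j  Y=0.19278 + 0.11529j  product -0.11045 - 0.00172j
  m=+0: Y*=0.01125 + 0.00000j  Y=-0.23812 + 0.00000j  product -0.00268 + 0.00000j
  m=+1: Y*=0.42595 + 0.24581j  Y=-0.19278 + 0.11529j  product -0.11045 + 0.00172j
  m=+2: Y*=-0.20298 - 0.35123j  Y=0.13475 - 0.25094j  product -0.11549 + 0.00360j
  m=+3: Y*=0.00011 + 0.17093j  Y=-0.00635 - 0.13741j  product 0.02349 - 0.00110j
  m=+4: Y*=0.02196 - 0.03811j  Y=0.23020 + 0.34743j  product 0.01830 - 0.00114j
  m=+5: Y*=-0.00568 + 0.00329j  Y=-0.26313 - 0.12601j  product 0.00191 - 0.00015j
Total Σ_m = -0.36718 + 0.00000j. Multiply by 1.142397: -0.41946 + 0.00000j. P_5(cos γ) = -0.419463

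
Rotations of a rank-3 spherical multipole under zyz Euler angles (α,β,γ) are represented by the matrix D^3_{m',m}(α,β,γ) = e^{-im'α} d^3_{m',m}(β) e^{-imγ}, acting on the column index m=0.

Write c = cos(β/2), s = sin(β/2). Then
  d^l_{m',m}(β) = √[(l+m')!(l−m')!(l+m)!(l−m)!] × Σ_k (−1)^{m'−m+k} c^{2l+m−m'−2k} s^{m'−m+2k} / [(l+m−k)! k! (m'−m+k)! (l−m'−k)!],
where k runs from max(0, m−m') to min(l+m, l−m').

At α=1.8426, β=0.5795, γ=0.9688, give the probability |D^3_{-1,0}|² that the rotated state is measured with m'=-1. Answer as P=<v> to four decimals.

First d^3_{-1,0}(β=0.5795), then the phase factors e^{-i(-1)α} and e^{-i(0)γ}:
With c≡cos(β/2)=0.958315 and s≡sin(β/2)=0.285713, N=[2·24·6·6]^{1/2}=41.569219
The bounds max(0,m−m')=1 and min(l+m,l−m')=3 give 3 terms
  k=1: (−1)^0·41.5692/(12)·0.9583^5·0.2857^1 = +0.799949
  k=2: (−1)^1·41.5692/(4)·0.9583^3·0.2857^3 = -0.213317
  k=3: (−1)^2·41.5692/(12)·0.9583^1·0.2857^5 = +0.006320
d^3_{-1,0}(0.5795) = +0.799949 -0.213317 +0.006320 = +0.592952
|D^3_{-1,0}|² = |d^3_{-1,0}(β)|² = (+0.592952)² = 0.351592 (the z-rotation phases have unit modulus)

P=0.3516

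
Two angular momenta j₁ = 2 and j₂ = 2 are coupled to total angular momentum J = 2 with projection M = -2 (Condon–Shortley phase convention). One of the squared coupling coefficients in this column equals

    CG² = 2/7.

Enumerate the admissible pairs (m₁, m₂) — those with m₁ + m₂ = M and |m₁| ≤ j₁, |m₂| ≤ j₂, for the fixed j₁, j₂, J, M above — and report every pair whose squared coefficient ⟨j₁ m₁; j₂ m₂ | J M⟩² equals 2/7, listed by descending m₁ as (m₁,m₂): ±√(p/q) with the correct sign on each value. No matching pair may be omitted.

(0,-2): +√(2/7); (-2,0): +√(2/7)

Admissible pairs with m₁+m₂ = M = -2: (-2,0), (-1,-1), (0,-2)
  (m₁,m₂)=(0,-2): CG² = 2/7, CG = +√(2/7)   ← matches the target
  (m₁,m₂)=(-1,-1): CG² = 3/7, CG = −√(3/7)
  (m₁,m₂)=(-2,0): CG² = 2/7, CG = +√(2/7)   ← matches the target
Pairs with CG² = 2/7: (0,-2): +√(2/7); (-2,0): +√(2/7)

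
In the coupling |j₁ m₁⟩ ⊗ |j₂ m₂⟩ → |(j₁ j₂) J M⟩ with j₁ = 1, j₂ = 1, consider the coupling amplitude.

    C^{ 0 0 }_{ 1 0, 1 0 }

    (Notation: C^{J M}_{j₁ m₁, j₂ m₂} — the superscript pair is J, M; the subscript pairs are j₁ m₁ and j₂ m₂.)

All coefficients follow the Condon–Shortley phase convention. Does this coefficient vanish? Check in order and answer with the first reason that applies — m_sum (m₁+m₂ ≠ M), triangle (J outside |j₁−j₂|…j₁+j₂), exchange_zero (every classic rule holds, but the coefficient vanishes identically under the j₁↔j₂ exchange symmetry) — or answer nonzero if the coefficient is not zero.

m-sum: m₁+m₂ = 0+0 = 0, M = 0  ✓
triangle: |j₁−j₂| = 0 ≤ J = 0 ≤ j₁+j₂ = 2  ✓
exchange: j₁=j₂, m₁=m₂ with (−1)^(j₁+j₂−J) = (−1)^2 = +1 — symmetry imposes no zero
value check: CG = −√(1/3) = -0.577350 ≠ 0

nonzero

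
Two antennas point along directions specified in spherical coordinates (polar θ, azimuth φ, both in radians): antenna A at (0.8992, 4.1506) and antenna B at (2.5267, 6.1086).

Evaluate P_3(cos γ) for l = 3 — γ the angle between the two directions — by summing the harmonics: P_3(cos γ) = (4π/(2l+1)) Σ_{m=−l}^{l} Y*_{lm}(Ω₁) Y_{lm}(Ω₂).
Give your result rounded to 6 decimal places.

Expand P_3 via completeness: Σ_{m} conj(Y_{3,m}) at Ω₁ times Y_{3,m} at Ω₂ —
  m=-3: Y*=0.19884 - 0.02288j  Y=0.06936 + 0.04006j  product 0.01471 + 0.00638j
  m=-2: Y*=-0.16853 + 0.35138j  Y=-0.26104 - 0.09504j  product 0.07739 - 0.07571j
  m=-1: Y*=-0.12613 - 0.20038j  Y=0.42891 + 0.07565j  product -0.03894 - 0.09549j
  m=+0: Y*=-0.24709 + 0.00000j  Y=-0.10245 + 0.00000j  product 0.02531 + 0.00000j
  m=+1: Y*=0.12613 - 0.20038j  Y=-0.42891 + 0.07565j  product -0.03894 + 0.09549j
  m=+2: Y*=-0.16853 - 0.35138j  Y=-0.26104 + 0.09504j  product 0.07739 + 0.07571j
  m=+3: Y*=-0.19884 - 0.02288j  Y=-0.06936 + 0.04006j  product 0.01471 - 0.00638j
Accumulated sum 0.13163 + 0.00000j; after 4π/(2l+1) scaling, 0.23630 + 0.00000j ⇒ P_3 = 0.236302

0.236302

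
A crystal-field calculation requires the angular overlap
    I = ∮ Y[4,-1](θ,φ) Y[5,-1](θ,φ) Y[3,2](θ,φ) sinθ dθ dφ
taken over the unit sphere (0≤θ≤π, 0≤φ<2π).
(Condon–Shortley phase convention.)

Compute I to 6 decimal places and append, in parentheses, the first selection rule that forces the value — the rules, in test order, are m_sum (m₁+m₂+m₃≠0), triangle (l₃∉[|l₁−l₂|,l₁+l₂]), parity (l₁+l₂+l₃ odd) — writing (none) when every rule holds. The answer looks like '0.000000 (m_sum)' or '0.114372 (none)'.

Rules hold: Σm=0, L=12 even, 1≤3≤9.
N = 9·11·7 = 693
Δ = 6!·2!·4!/13! = 1/180180
Racah Σ t=2..4: t=2:+1/576 t=3:−1/144 t=4:+1/576 = -1/288
⇒ 3j(4 5 3; 0 0 0)² = 20/1001, sgn +1
Racah Σ t=3..4: t=3:−1/432 t=4:+1/1152 = -5/3456
⇒ 3j(4 5 3; -1 -1 2)² = 625/36036, sgn +1
4πI² = N·(3j₀)²·(3jₘ)² = 3125/13013
I = +1·√(0.240144/4π) = 0.13823925
No selection rule forces the value: the integral is nonzero (none).

0.138239 (none)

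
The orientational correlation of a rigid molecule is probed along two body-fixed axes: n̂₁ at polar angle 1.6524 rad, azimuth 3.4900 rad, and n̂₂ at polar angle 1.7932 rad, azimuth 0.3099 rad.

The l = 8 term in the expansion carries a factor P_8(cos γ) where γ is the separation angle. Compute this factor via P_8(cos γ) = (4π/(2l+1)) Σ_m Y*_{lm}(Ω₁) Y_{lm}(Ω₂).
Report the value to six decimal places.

Expand P_8 via completeness: Σ_{m} conj(Y_{8,m}) at Ω₁ times Y_{8,m} at Ω₂ —
  m=-8: (-0.470689, 0.174130) × (-0.332919, -0.259659) = (0.201916, 0.064247)  (running Σ = (0.201916, 0.064247))
  m=-7: (-0.125282, 0.106112) × (0.215175, 0.315533) = (-0.060440, -0.016698)  (running Σ = (0.141476, 0.047549))
  m=-6: (0.164957, -0.288339) × (0.024925, 0.083952) = (0.028318, 0.006662)  (running Σ = (0.169794, 0.054211))
  m=-5: (0.032217, -0.186299) × (0.007654, -0.359369) = (-0.066703, -0.013004)  (running Σ = (0.103091, 0.041207))
  m=-4: (0.048837, 0.272764) × (-0.011063, 0.032173) = (-0.009316, -0.001446)  (running Σ = (0.093775, 0.039761))
  m=-3: (0.100049, 0.172501) × (-0.195381, 0.261818) = (-0.064712, -0.007509)  (running Σ = (0.029063, 0.032252))
  m=-2: (-0.193380, -0.161831) × (0.070818, -0.050537) = (-0.021873, -0.001688)  (running Σ = (0.007190, 0.030564))
  m=-1: (-0.191267, -0.069473) × (0.293144, -0.093870) = (-0.062590, -0.002411)  (running Σ = (-0.055400, 0.028152))
  m=0: (0.244711, -0.000000) × (-0.102191, 0.000000) = (-0.025007, 0.000000)  (running Σ = (-0.080407, 0.028152))
  m=1: (0.191267, -0.069473) × (-0.293144, -0.093870) = (-0.062590, 0.002411)  (running Σ = (-0.142998, 0.030564))
  m=2: (-0.193380, 0.161831) × (0.070818, 0.050537) = (-0.021873, 0.001688)  (running Σ = (-0.164871, 0.032252))
  m=3: (-0.100049, 0.172501) × (0.195381, 0.261818) = (-0.064712, 0.007509)  (running Σ = (-0.229582, 0.039761))
  m=4: (0.048837, -0.272764) × (-0.011063, -0.032173) = (-0.009316, 0.001446)  (running Σ = (-0.238898, 0.041207))
  m=5: (-0.032217, -0.186299) × (-0.007654, -0.359369) = (-0.066703, 0.013004)  (running Σ = (-0.305602, 0.054211))
  m=6: (0.164957, 0.288339) × (0.024925, -0.083952) = (0.028318, -0.006662)  (running Σ = (-0.277284, 0.047549))
  m=7: (0.125282, 0.106112) × (-0.215175, 0.315533) = (-0.060440, 0.016698)  (running Σ = (-0.337723, 0.064247))
  m=8: (-0.470689, -0.174130) × (-0.332919, 0.259659) = (0.201916, -0.064247)  (running Σ = (-0.135807, 0.000000))
Total Σ_m = (-0.135807, 0.000000). Multiply by 0.739198: (-0.100389, 0.000000). P_8(cos γ) = -0.100389

-0.100389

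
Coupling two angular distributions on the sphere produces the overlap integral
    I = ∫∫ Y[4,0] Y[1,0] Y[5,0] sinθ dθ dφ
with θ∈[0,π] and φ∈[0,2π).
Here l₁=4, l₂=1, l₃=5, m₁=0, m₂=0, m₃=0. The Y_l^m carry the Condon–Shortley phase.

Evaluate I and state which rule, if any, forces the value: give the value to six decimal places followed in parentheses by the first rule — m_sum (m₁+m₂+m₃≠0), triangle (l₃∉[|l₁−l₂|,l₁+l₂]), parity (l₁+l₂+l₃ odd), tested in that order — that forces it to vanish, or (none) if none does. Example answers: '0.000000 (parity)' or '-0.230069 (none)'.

0.245532 (none)

m-sum 0 ✓  L=10 even ✓  3≤5≤5 ✓
Π(2lᵢ+1) = 9×3×11 = 297
triangle coeff Δ(4,1,5) = 1/495
Σ_t [0,0]: t=0:+1/576 = 1/576
(3j)²=5/99 [(4 1 5; 0 0 0)], sign=-1
(m-triple is (0,0,0) — same symbol as above.)
⇒ 4πI² = 25/33
I = (+1)√(25/33/(4π)) = 0.24553200
No selection rule forces the value: the integral is nonzero (none).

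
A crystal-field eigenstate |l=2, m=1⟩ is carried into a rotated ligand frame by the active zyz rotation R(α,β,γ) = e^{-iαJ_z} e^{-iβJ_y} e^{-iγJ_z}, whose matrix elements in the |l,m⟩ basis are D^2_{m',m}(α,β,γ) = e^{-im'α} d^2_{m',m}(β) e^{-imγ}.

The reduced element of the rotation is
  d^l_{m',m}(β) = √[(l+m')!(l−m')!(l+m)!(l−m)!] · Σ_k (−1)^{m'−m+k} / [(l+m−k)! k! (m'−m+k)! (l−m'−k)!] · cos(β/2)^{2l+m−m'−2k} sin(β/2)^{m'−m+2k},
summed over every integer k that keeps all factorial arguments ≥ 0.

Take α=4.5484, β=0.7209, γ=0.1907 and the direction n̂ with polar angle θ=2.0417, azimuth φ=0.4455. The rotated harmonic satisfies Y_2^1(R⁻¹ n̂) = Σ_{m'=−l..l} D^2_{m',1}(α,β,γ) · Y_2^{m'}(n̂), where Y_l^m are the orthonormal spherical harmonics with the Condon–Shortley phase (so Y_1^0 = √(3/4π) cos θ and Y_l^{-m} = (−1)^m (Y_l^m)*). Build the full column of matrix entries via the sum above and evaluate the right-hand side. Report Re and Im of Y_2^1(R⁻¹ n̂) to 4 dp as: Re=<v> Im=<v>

Re=0.0294 Im=0.3838

Need the full column D^2_{m',1} for m'=−2..2 at α=4.5484, β=0.7209, γ=0.1907.
cos(β/2)=0.935738, sin(β/2)=0.352695
d^2_{-2,1}: single k=3 term ⇒ +0.082108;  D = -0.071308+0.040703i
d^2_{-1,1}: k∈[2..3] ⇒ +0.326760 -0.015474 = +0.311287;  D = -0.108109-0.291910i
d^2_{0,1}: k∈[1..2] ⇒ +0.707845 -0.100561 = +0.607285;  D = +0.596276-0.115109i
d^2_{1,1}: k∈[0..1] ⇒ +0.766686 -0.326760 = +0.439925;  D = +0.011749+0.439768i
d^2_{2,1}: single k=0 term ⇒ -0.577953;  D = +0.572516+0.079091i
Y_2^{m'}(θ=2.0417,φ=0.4455) and Σ D·Y over m':
  (-0.0713+0.0407i)·(+0.1928-0.2386i)  (-0.1081-0.2919i)·(-0.2819+0.1346i)  (+0.5963-0.1151i)·(-0.1206+0.0000i)  (+0.0117+0.4398i)·(+0.2819+0.1346i)  (+0.5725+0.0791i)·(+0.1928+0.2386i)
Y_2^1(R⁻¹ n̂) = +0.029448+0.383850i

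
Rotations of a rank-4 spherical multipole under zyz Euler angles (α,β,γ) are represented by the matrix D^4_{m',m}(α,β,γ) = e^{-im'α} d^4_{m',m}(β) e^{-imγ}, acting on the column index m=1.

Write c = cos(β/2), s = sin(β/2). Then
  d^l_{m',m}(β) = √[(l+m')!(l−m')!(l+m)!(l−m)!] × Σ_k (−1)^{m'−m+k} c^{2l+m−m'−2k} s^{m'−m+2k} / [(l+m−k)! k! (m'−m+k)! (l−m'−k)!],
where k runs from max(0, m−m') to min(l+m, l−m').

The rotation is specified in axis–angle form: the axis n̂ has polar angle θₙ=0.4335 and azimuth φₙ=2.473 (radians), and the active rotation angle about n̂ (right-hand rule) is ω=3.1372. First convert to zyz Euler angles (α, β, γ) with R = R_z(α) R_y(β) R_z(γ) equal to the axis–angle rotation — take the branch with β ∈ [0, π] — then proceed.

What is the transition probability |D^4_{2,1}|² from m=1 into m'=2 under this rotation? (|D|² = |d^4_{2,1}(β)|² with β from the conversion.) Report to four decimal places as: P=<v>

Axis–angle → zyz. n̂ = (sinθₙcosφₙ, sinθₙsinφₙ, cosθₙ) = (-0.329611, +0.260381, +0.907501), ω = 3.1372.
R = I cosω + sinω [n̂]ₓ + (1−cosω) n̂n̂ᵀ gives
  R = [-0.782705, -0.175634, -0.597098; -0.167662, -0.864394, +0.474038; -0.599385, +0.471143, +0.647118]
β = atan2(√(R₁₃²+R₂₃²), R₃₃) = 0.866998; α = atan2(R₂₃, R₁₃) mod 2π = 2.470580; γ = atan2(R₃₂, −R₃₁) mod 2π = 0.666172
Split into d^4_{2,1}(β=0.8670) × two z-phases.
With c≡cos(β/2)=0.907502 and s≡sin(β/2)=0.420049, N=[720·2·120·6]^{1/2}=1018.233765
Admissible k: 0..2 (factorial args all ≥0)
  k=0: (−1)^1·1018.2338/(240)·0.9075^7·0.4200^1 = -0.903374
  k=1: (−1)^2·1018.2338/(48)·0.9075^5·0.4200^3 = +0.967703
  k=2: (−1)^3·1018.2338/(72)·0.9075^3·0.4200^5 = -0.138215
d^4_{2,1}(0.8670) = -0.903374 +0.967703 -0.138215 = -0.073886
|D^4_{2,1}|² = |d^4_{2,1}(β)|² = (-0.073886)² = 0.005459 (the z-rotation phases have unit modulus)

P=0.0055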